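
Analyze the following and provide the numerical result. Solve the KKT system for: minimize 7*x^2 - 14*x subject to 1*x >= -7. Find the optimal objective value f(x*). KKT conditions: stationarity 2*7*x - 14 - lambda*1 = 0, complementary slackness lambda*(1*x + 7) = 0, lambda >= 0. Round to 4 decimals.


Step 1: Try lambda = 0 (constraint inactive).
Stationarity: 2*7*x - 14 = 0
x* = 14/(2*7) = 1.0
Check constraint: 1*1.0 = 1.0 >= -7 -- satisfied.
Step 2: Compute optimal value.
f(x*) = 7*1.0^2 - 14*1.0 = -7.0


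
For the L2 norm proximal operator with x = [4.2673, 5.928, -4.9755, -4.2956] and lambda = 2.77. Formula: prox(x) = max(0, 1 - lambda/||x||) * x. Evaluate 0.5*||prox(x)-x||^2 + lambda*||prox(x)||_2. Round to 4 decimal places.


Step 1: Compute ||x||.
||x|| = 9.8264
Step 2: Compute scaling factor.
scale = max(0, 1 - 2.77/9.8264) = 0.7181
Step 3: prox(x) = [3.0644, 4.2569, -3.5729, -3.0847]
||prox(x)|| = 7.0564
Step 4: Proximal objective.
0.5*||prox-x||^2 = 3.8365
lambda*||prox|| = 19.5462
Total = 23.3828


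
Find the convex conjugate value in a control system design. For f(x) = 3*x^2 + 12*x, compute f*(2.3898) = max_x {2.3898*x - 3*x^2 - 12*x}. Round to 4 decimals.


f*(y) = sup_x {y*x - a*x^2 - b*x} = sup_x {(y-b)*x - a*x^2}
FOC: (y - b) - 2a*x = 0 => x* = (y - b)/(2a)
x* = (2.3898 - 12)/(2*3) = -1.6017
f*(2.3898) = (y-b)^2/(4a) = (2.3898 - 12)^2/(4*3)
= 92.3559/12 = 7.6963


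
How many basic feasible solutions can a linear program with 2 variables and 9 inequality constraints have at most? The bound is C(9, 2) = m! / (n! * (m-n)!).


Each vertex corresponds to some choice of n active constraints out of m, so the number of vertices is at most C(m, n) = m! / (n!(m-n)!).
m = 9, n = 2
Numerator: 9 * 8
Denominator: 2! = 2
C(9, 2) = 36


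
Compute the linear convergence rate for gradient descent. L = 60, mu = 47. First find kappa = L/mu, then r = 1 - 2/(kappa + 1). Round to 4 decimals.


Step 1: Compute the condition number.
kappa = L/mu = 60/47 = 1.2766
Step 2: Compute the convergence rate.
r = 1 - 2/(kappa + 1) = 1 - 2*mu/(L + mu) = (L - mu)/(L + mu) = 13/107 = 0.1215


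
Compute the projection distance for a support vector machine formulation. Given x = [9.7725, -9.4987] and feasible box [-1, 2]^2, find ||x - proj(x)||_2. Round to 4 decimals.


Project each component onto [-1, 2].
clip(9.7725) = 2.0, clip(-9.4987) = -1.0
Projection = [2.0, -1.0]
Squared diffs: [60.4118, 72.2279]
Distance = sqrt(132.6397) = 11.5169


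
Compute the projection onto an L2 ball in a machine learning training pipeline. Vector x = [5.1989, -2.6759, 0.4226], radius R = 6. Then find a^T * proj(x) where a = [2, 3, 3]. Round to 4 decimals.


Step 1: Compute ||x|| (intermediates to 6 decimals).
||x|| = sqrt(5.1989^2 + (-2.6759)^2 + 0.4226^2) = 5.862388
Step 2: Project.
Since ||x|| <= R, proj = x (no scaling needed).
proj(x) = [5.1989, -2.6759, 0.4226]
Step 3: Dot product.
a^T * proj(x) = 2*5.1989 + 3*(-2.6759) + 3*0.4226 = 3.6379


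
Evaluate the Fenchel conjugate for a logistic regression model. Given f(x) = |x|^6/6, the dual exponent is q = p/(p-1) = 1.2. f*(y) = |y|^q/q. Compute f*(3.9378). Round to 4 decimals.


The conjugate exponent q satisfies 1/p + 1/q = 1.
p = 6, so q = 6/(6 - 1) = 1.2
|y|^q = 3.9378^1.2 = 5.1797
f*(3.9378) = 5.1797 / 1.2 = 4.3164


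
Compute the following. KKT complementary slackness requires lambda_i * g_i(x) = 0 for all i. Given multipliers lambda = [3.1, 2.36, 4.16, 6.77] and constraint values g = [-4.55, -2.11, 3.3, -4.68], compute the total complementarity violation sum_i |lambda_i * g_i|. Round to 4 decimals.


KKT complementary slackness check:
lambda_1 * g_1 = 3.1 * -4.55 = -14.105
lambda_2 * g_2 = 2.36 * -2.11 = -4.9796
lambda_3 * g_3 = 4.16 * 3.3 = 13.728
lambda_4 * g_4 = 6.77 * -4.68 = -31.6836
Total violation = 14.105 + 4.9796 + 13.728 + 31.6836 = 64.4962


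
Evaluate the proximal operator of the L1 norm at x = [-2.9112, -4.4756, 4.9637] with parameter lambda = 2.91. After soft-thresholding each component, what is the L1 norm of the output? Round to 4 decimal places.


Soft-thresholding with lambda = 2.91:
prox(-2.9112) = sign(-2.9112)*max(|-2.9112| - 2.91, 0) = -0.0012
prox(-4.4756) = sign(-4.4756)*max(|-4.4756| - 2.91, 0) = -1.5656
prox(4.9637) = sign(4.9637)*max(|4.9637| - 2.91, 0) = 2.0537
prox(x) = [-0.0012, -1.5656, 2.0537]
||prox(x)||_1 = 0.0012 + 1.5656 + 2.0537 = 3.6205


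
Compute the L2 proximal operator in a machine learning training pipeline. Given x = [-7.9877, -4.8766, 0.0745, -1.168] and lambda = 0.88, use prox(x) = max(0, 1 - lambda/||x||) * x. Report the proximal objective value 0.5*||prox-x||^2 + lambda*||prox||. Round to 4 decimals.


Step 1: Compute ||x||.
||x|| = 9.4316
Step 2: Compute scaling factor.
scale = max(0, 1 - 0.88/9.4316) = 0.9067
Step 3: prox(x) = [-7.2424, -4.4216, 0.0675, -1.059]
||prox(x)|| = 8.5516
Step 4: Proximal objective.
0.5*||prox-x||^2 = 0.3872
lambda*||prox|| = 7.5254
Total = 7.9126


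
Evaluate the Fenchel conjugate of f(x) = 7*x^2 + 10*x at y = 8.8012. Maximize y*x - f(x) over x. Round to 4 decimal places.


f*(y) = sup_x {y*x - a*x^2 - b*x} = sup_x {(y-b)*x - a*x^2}
FOC: (y - b) - 2a*x = 0 => x* = (y - b)/(2a)
x* = (8.8012 - 10)/(2*7) = -0.0856
f*(8.8012) = (y-b)^2/(4a) = (8.8012 - 10)^2/(4*7)
= 1.4371/28 = 0.0513


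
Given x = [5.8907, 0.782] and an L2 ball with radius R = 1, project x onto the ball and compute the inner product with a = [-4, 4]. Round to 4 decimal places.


Step 1: Compute ||x|| (intermediates to 6 decimals).
||x|| = sqrt(5.8907^2 + 0.782^2) = 5.942379
Step 2: Project.
Since ||x|| > R, scale = R/||x|| = 1/5.942379 = 0.168283, proj(x) = scale * x
proj(x) = [0.991305, 0.131597]
Step 3: Dot product.
a^T * proj(x) = -4*0.991305 + 4*0.131597 = -3.4388


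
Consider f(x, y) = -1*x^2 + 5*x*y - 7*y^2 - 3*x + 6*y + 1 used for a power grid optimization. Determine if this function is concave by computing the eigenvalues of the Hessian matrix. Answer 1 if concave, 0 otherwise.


The Hessian of f(x,y) = -1*x^2 + 5*x*y - 7*y^2 - 3*x + 6*y + 1 is:
H = [[-2, 5], [5, -14]]
Trace = -2 - 14 = -16
Determinant = -2*-14 - (5)^2 = 3
Discriminant = (-16)^2 - 4*3 = 244.0
Eigenvalues: lambda_1 = -15.8102, lambda_2 = -0.1898
The function is concave.

1


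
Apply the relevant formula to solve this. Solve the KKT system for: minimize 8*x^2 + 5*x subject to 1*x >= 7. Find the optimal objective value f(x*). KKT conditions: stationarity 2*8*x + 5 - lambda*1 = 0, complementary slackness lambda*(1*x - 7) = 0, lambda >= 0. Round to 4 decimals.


Step 1: Try lambda = 0 (constraint inactive).
x_unc = -5/(2*8) = -0.3125
Check: 1*-0.3125 = -0.3125 < 7 -- violated!
Step 2: Constraint must be active: 1*x = 7
x* = 7/1 = 7.0
lambda = (2*8*7.0 + 5)/1 = 117.0
Step 3: Compute optimal value.
f(x*) = 8*7.0^2 + 5*7.0 = 427.0


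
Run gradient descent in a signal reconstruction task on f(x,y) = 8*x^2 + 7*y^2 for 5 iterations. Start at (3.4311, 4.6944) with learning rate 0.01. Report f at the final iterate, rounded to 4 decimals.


Gradient descent on f(x,y) = 8*x^2 + 7*y^2.
Starting point: (3.4311, 4.6944), alpha = 0.01
Step 1: grad_x = 2*8*3.4311 = 54.8976, grad_y = 2*7*4.6944 = 65.7216
  x_1 = 3.4311 - 0.01*54.8976 = 2.8821
  y_1 = 4.6944 - 0.01*65.7216 = 4.0372
Step 2: grad_x = 2*8*2.8821 = 46.114, grad_y = 2*7*4.0372 = 56.5206
  x_2 = 2.8821 - 0.01*46.114 = 2.421
  y_2 = 4.0372 - 0.01*56.5206 = 3.472
Step 3: grad_x = 2*8*2.421 = 38.7357, grad_y = 2*7*3.472 = 48.6077
  x_3 = 2.421 - 0.01*38.7357 = 2.0336
  y_3 = 3.472 - 0.01*48.6077 = 2.9859
Step 4: grad_x = 2*8*2.0336 = 32.538, grad_y = 2*7*2.9859 = 41.8026
  x_4 = 2.0336 - 0.01*32.538 = 1.7082
  y_4 = 2.9859 - 0.01*41.8026 = 2.5679
Step 5: grad_x = 2*8*1.7082 = 27.3319, grad_y = 2*7*2.5679 = 35.9503
  x_5 = 1.7082 - 0.01*27.3319 = 1.4349
  y_5 = 2.5679 - 0.01*35.9503 = 2.2084
f(1.4349, 2.2084) = 8*1.4349^2 + 7*2.2084^2 = 50.6105


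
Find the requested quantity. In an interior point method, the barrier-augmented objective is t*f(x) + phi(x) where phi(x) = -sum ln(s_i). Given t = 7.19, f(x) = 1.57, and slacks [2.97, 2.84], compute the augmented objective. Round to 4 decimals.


Step 1: Compute log-barrier.
ln values: [1.0886, 1.0438]
phi = -(1.0886 + 1.0438) = -2.1324
Step 2: Compute augmented objective.
t*f(x) = 7.19*1.57 = 11.2883
Total = 11.2883 - 2.1324 = 9.1559


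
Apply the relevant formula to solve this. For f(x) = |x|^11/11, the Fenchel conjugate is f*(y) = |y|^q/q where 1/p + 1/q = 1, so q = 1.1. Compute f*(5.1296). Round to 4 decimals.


The conjugate exponent q satisfies 1/p + 1/q = 1.
p = 11, so q = 11/(11 - 1) = 1.1
|y|^q = 5.1296^1.1 = 6.0408
f*(5.1296) = 6.0408 / 1.1 = 5.4916


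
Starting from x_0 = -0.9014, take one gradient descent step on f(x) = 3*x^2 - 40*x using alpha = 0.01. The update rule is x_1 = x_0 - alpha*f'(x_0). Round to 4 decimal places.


We compute the gradient at x_0 and apply the update.
f'(x) = 6*x - 40
f'(-0.9014) = 6*-0.9014 - 40 = -45.4084
x_1 = -0.9014 - 0.01*-45.4084 = -0.4473


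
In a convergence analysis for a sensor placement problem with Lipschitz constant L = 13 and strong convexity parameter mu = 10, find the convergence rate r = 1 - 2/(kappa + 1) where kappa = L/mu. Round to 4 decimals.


Step 1: Compute the condition number.
kappa = L/mu = 13/10 = 1.3
Step 2: Compute the convergence rate.
r = 1 - 2/(kappa + 1) = 1 - 2*mu/(L + mu) = (L - mu)/(L + mu) = 3/23 = 0.1304


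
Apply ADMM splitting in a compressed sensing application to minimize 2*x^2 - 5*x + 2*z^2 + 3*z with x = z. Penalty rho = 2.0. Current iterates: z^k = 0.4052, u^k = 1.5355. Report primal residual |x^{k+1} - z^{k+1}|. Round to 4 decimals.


ADMM iteration with rho = 2.0, z^k = 0.4052, u^k = 1.5355
Step 1: x-update.
Minimize 2*x^2 - 5*x + (2.0/2)*(x - 0.4052 + 1.5355)^2
FOC: (2*2 + 2.0)*x = 5 + 2.0*(0.4052 - 1.5355)
x^{k+1} = 0.4566
Step 2: z-update.
Minimize 2*z^2 + 3*z + (2.0/2)*(0.4566 - z + 1.5355)^2
FOC: (2*2 + 2.0)*z = -3 + 2.0*(0.4566 + 1.5355)
z^{k+1} = 0.164
Step 3: u-update.
u^{k+1} = 1.5355 + 0.4566 - 0.164 = 1.828
Step 4: Primal residual = |0.4566 - 0.164| = 0.2925


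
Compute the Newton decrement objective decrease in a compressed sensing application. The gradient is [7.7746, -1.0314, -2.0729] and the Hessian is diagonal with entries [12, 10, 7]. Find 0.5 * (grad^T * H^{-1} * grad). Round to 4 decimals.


Step 1: H is diagonal, so H^(-1) * g = [0.6479, -0.1031, -0.2961].
Step 2: g^T H^(-1) g = sum_i g_i^2 / H_ii
  = (7.7746)^2/12 + (-1.0314)^2/10 + (-2.0729)^2/7
  = 5.037 + 0.1064 + 0.6138 = 5.7573
Step 3: Objective decrease = 0.5 * g^T H^(-1) g = 2.8786


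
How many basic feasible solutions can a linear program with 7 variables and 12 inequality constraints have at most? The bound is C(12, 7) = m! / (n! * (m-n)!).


Each vertex corresponds to some choice of n active constraints out of m, so the number of vertices is at most C(m, n) = m! / (n!(m-n)!).
m = 12, n = 7
Numerator: 12 * 11 * 10 * 9 * 8 * 7 * 6
Denominator: 7! = 5040
C(12, 7) = 792


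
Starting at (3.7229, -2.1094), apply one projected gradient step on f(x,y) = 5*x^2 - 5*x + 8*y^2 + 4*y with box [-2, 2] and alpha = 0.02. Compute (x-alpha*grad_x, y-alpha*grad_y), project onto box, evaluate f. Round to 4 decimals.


Step 1: Compute gradient at (3.7229, -2.1094).
grad_x = 2*5*3.7229 - 5 = 32.229
grad_y = 2*8*-2.1094 + 4 = -29.7504
Step 2: Gradient step.
x_raw = 3.7229 - 0.02*32.229 = 3.0783
y_raw = -2.1094 - 0.02*-29.7504 = -1.5144
Step 3: Project onto [-2, 2].
x_proj = clip(3.0783) = 2.0
y_proj = clip(-1.5144) = -1.5144
Step 4: Evaluate f.
f(2.0, -1.5144) = 22.2895


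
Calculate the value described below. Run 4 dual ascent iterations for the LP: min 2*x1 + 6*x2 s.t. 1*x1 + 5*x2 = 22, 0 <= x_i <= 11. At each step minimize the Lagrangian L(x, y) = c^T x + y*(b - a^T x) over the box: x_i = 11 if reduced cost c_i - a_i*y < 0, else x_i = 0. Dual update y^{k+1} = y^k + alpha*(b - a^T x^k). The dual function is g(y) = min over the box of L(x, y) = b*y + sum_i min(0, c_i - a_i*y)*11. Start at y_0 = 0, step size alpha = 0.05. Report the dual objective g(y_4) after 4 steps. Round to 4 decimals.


Dual ascent for LP: min 2*x1 + 6*x2, 1*x1 + 5*x2 = 22, 0 <= x_i <= 11
Step 1: y^k = 0.0, reduced costs: (2.0, 6.0)
  x^k = (0.0, 0.0), subgradient = b - a^T x = 22.0
  y^{k+1} = 0.0 + 0.05*22.0 = 1.1
Step 2: y^k = 1.1, reduced costs: (0.9, 0.5)
  x^k = (0.0, 0.0), subgradient = b - a^T x = 22.0
  y^{k+1} = 1.1 + 0.05*22.0 = 2.2
Step 3: y^k = 2.2, reduced costs: (-0.2, -5.0)
  x^k = (11.0, 11.0), subgradient = b - a^T x = -44.0
  y^{k+1} = 2.2 + 0.05*-44.0 = 0.0
Step 4: y^k = 0.0, reduced costs: (2.0, 6.0)
  x^k = (0.0, 0.0), subgradient = b - a^T x = 22.0
  y^{k+1} = 0.0 + 0.05*22.0 = 1.1
Dual objective at y_4 = 1.1: reduced costs (0.9, 0.5), box minimizer x = (0.0, 0.0)
g(y_4) = b*y + (c1 - a1*y)*x1 + (c2 - a2*y)*x2 = 22*1.1 + 0.9*0.0 + 0.5*0.0 = 24.2 + 0.0 + 0.0 = 24.2


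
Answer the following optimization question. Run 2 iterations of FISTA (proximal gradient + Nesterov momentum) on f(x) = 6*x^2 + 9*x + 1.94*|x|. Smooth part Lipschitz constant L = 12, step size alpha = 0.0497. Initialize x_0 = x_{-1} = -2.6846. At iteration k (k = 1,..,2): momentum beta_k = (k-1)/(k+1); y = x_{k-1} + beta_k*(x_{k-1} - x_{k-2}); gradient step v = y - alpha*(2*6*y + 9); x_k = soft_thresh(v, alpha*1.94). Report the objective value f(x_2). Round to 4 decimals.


FISTA on f(x) = 6*x^2 + 9*x + 1.94*|x|
L = 12, alpha = 0.0497
Iteration 1: beta = 0.0, y = -2.6846 + 0.0*(-2.6846 + 2.6846) = -2.6846
  grad(y) = -23.2152, v = y - alpha*grad = -1.5308
  prox(v) = soft_thresh(-1.5308, 0.0964) = -1.4344
Iteration 2: beta = 0.3333, y = -1.4344 + 0.3333*(-1.4344 + 2.6846) = -1.0176
  grad(y) = -3.2118, v = y - alpha*grad = -0.858
  prox(v) = soft_thresh(-0.858, 0.0964) = -0.7616
f(x_2) = 6*(-0.7616)^2 + 9*(-0.7616) + 1.94*|-0.7616| = -1.8967


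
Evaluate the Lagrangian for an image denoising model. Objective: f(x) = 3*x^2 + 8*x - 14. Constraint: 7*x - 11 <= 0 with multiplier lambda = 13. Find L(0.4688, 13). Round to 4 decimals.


Step 1: Evaluate f(x).
f(0.4688) = 3*0.4688^2 + 8*0.4688 - 14 = -9.5903
Step 2: Evaluate g(x).
g(0.4688) = 7*0.4688 - 11 = -7.7184
Step 3: Compute Lagrangian.
L = -9.5903 + 13*-7.7184 = -109.9295


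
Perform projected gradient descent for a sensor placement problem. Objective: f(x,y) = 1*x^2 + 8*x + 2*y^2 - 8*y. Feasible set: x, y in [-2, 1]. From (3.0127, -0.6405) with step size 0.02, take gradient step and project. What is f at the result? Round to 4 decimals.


Step 1: Compute gradient at (3.0127, -0.6405).
grad_x = 2*1*3.0127 + 8 = 14.0254
grad_y = 2*2*-0.6405 - 8 = -10.562
Step 2: Gradient step.
x_raw = 3.0127 - 0.02*14.0254 = 2.7322
y_raw = -0.6405 - 0.02*-10.562 = -0.4293
Step 3: Project onto [-2, 1].
x_proj = clip(2.7322) = 1.0
y_proj = clip(-0.4293) = -0.4293
Step 4: Evaluate f.
f(1.0, -0.4293) = 12.8026


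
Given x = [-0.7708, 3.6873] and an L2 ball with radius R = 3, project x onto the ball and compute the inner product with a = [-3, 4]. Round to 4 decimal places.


Step 1: Compute ||x|| (intermediates to 6 decimals).
||x|| = sqrt((-0.7708)^2 + 3.6873^2) = 3.767003
Step 2: Project.
Since ||x|| > R, scale = R/||x|| = 3/3.767003 = 0.796389, proj(x) = scale * x
proj(x) = [-0.613857, 2.936525]
Step 3: Dot product.
a^T * proj(x) = -3*(-0.613857) + 4*2.936525 = 13.5877


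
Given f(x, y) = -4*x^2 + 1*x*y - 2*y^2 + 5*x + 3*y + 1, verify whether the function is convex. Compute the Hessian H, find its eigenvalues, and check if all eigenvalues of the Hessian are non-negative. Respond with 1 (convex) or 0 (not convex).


The Hessian of f(x,y) = -4*x^2 + 1*x*y - 2*y^2 + 5*x + 3*y + 1 is:
H = [[-8, 1], [1, -4]]
Trace = -8 - 4 = -12
Determinant = -8*-4 - (1)^2 = 31
Discriminant = (-12)^2 - 4*31 = 20.0
Eigenvalues: lambda_1 = -8.2361, lambda_2 = -3.7639
The function is not convex.

0


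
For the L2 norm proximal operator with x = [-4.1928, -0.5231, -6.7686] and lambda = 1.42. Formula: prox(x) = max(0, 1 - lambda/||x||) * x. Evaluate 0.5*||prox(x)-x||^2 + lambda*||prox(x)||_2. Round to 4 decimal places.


Step 1: Compute ||x||.
||x|| = 7.9792
Step 2: Compute scaling factor.
scale = max(0, 1 - 1.42/7.9792) = 0.822
Step 3: prox(x) = [-3.4466, -0.43, -5.564]
||prox(x)|| = 6.5592
Step 4: Proximal objective.
0.5*||prox-x||^2 = 1.0082
lambda*||prox|| = 9.3141
Total = 10.3222


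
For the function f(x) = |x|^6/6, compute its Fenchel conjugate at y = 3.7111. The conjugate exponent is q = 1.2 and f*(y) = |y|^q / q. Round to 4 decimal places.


The conjugate exponent q satisfies 1/p + 1/q = 1.
p = 6, so q = 6/(6 - 1) = 1.2
|y|^q = 3.7111^1.2 = 4.824
f*(3.7111) = 4.824 / 1.2 = 4.02


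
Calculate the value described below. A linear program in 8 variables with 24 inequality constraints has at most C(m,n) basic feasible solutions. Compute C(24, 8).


Each vertex corresponds to some choice of n active constraints out of m, so the number of vertices is at most C(m, n) = m! / (n!(m-n)!).
m = 24, n = 8
Numerator: 24 * 23 * 22 * 21 * 20 * 19 * 18 * 17
Denominator: 8! = 40320
C(24, 8) = 735471


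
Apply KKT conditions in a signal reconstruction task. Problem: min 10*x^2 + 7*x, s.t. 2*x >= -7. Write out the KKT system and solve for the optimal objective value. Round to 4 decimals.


Step 1: Try lambda = 0 (constraint inactive).
Stationarity: 2*10*x + 7 = 0
x* = -7/(2*10) = -0.35
Check constraint: 2*-0.35 = -0.7 >= -7 -- satisfied.
Step 2: Compute optimal value.
f(x*) = 10*(-0.35)^2 + 7*(-0.35) = -1.225


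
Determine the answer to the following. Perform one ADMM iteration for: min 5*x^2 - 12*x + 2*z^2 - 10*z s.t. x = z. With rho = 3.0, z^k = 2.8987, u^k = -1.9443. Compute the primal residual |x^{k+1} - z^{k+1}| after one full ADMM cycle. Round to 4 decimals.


ADMM iteration with rho = 3.0, z^k = 2.8987, u^k = -1.9443
Step 1: x-update.
Minimize 5*x^2 - 12*x + (3.0/2)*(x - 2.8987 - 1.9443)^2
FOC: (2*5 + 3.0)*x = 12 + 3.0*(2.8987 + 1.9443)
x^{k+1} = 2.0407
Step 2: z-update.
Minimize 2*z^2 - 10*z + (3.0/2)*(2.0407 - z - 1.9443)^2
FOC: (2*2 + 3.0)*z = 10 + 3.0*(2.0407 - 1.9443)
z^{k+1} = 1.4699
Step 3: u-update.
u^{k+1} = -1.9443 + 2.0407 - 1.4699 = -1.3735
Step 4: Primal residual = |2.0407 - 1.4699| = 0.5708


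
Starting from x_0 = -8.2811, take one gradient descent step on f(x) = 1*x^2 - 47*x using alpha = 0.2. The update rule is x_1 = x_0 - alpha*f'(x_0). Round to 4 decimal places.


We compute the gradient at x_0 and apply the update.
f'(x) = 2*x - 47
f'(-8.2811) = 2*-8.2811 - 47 = -63.5622
x_1 = -8.2811 - 0.2*-63.5622 = 4.4313


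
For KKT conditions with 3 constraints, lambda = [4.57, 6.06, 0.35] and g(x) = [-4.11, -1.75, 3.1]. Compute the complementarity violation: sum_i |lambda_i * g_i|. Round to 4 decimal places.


KKT complementary slackness check:
lambda_1 * g_1 = 4.57 * -4.11 = -18.7827
lambda_2 * g_2 = 6.06 * -1.75 = -10.605
lambda_3 * g_3 = 0.35 * 3.1 = 1.085
Total violation = 18.7827 + 10.605 + 1.085 = 30.4727


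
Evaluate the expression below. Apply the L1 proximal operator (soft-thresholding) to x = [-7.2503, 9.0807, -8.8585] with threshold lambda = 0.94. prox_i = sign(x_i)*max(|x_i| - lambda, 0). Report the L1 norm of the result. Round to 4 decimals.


Soft-thresholding with lambda = 0.94:
prox(-7.2503) = sign(-7.2503)*max(|-7.2503| - 0.94, 0) = -6.3103
prox(9.0807) = sign(9.0807)*max(|9.0807| - 0.94, 0) = 8.1407
prox(-8.8585) = sign(-8.8585)*max(|-8.8585| - 0.94, 0) = -7.9185
prox(x) = [-6.3103, 8.1407, -7.9185]
||prox(x)||_1 = 6.3103 + 8.1407 + 7.9185 = 22.3695


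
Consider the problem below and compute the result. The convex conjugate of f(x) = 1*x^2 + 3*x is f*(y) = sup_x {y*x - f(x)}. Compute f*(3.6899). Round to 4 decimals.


f*(y) = sup_x {y*x - a*x^2 - b*x} = sup_x {(y-b)*x - a*x^2}
FOC: (y - b) - 2a*x = 0 => x* = (y - b)/(2a)
x* = (3.6899 - 3)/(2*1) = 0.345
f*(3.6899) = (y-b)^2/(4a) = (3.6899 - 3)^2/(4*1)
= 0.476/4 = 0.119


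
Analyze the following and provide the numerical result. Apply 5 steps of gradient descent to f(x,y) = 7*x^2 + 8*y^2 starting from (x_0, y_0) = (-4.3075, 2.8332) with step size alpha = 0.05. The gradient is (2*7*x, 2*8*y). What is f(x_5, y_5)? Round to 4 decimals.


Gradient descent on f(x,y) = 7*x^2 + 8*y^2.
Starting point: (-4.3075, 2.8332), alpha = 0.05
Step 1: grad_x = 2*7*-4.3075 = -60.305, grad_y = 2*8*2.8332 = 45.3312
  x_1 = -4.3075 - 0.05*-60.305 = -1.2923
  y_1 = 2.8332 - 0.05*45.3312 = 0.5666
Step 2: grad_x = 2*7*-1.2923 = -18.0915, grad_y = 2*8*0.5666 = 9.0662
  x_2 = -1.2923 - 0.05*-18.0915 = -0.3877
  y_2 = 0.5666 - 0.05*9.0662 = 0.1133
Step 3: grad_x = 2*7*-0.3877 = -5.4275, grad_y = 2*8*0.1133 = 1.8132
  x_3 = -0.3877 - 0.05*-5.4275 = -0.1163
  y_3 = 0.1133 - 0.05*1.8132 = 0.0227
Step 4: grad_x = 2*7*-0.1163 = -1.6282, grad_y = 2*8*0.0227 = 0.3626
  x_4 = -0.1163 - 0.05*-1.6282 = -0.0349
  y_4 = 0.0227 - 0.05*0.3626 = 0.0045
Step 5: grad_x = 2*7*-0.0349 = -0.4885, grad_y = 2*8*0.0045 = 0.0725
  x_5 = -0.0349 - 0.05*-0.4885 = -0.0105
  y_5 = 0.0045 - 0.05*0.0725 = 0.0009
f(-0.0105, 0.0009) = 7*(-0.0105)^2 + 8*0.0009^2 = 0.0008


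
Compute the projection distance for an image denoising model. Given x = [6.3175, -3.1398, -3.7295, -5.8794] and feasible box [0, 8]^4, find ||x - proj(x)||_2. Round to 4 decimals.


Project each component onto [0, 8].
clip(6.3175) = 6.3175, clip(-3.1398) = 0.0, clip(-3.7295) = 0.0, clip(-5.8794) = 0.0
Projection = [6.3175, 0.0, 0.0, 0.0]
Squared diffs: [0.0, 9.8583, 13.9092, 34.5673]
Distance = sqrt(58.3348) = 7.6377


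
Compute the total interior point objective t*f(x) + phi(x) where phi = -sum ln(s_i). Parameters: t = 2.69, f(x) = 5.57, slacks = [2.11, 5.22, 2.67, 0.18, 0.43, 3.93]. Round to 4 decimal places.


Step 1: Compute log-barrier.
ln values: [0.7467, 1.6525, 0.9821, -1.7148, -0.844, 1.3686]
phi = -(0.7467 + 1.6525 + 0.9821 - 1.7148 - 0.844 + 1.3686) = -2.1911
Step 2: Compute augmented objective.
t*f(x) = 2.69*5.57 = 14.9833
Total = 14.9833 - 2.1911 = 12.7922


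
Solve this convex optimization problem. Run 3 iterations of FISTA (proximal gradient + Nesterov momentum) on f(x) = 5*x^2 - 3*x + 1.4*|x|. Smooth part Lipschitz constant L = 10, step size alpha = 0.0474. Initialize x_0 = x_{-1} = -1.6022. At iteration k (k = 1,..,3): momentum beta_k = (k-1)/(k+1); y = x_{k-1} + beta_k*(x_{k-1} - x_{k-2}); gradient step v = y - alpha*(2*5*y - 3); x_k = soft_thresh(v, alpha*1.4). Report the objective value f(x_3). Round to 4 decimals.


FISTA on f(x) = 5*x^2 - 3*x + 1.4*|x|
L = 10, alpha = 0.0474
Iteration 1: beta = 0.0, y = -1.6022 + 0.0*(-1.6022 + 1.6022) = -1.6022
  grad(y) = -19.022, v = y - alpha*grad = -0.7006
  prox(v) = soft_thresh(-0.7006, 0.0664) = -0.6342
Iteration 2: beta = 0.3333, y = -0.6342 + 0.3333*(-0.6342 + 1.6022) = -0.3115
  grad(y) = -6.1153, v = y - alpha*grad = -0.0217
  prox(v) = soft_thresh(-0.0217, 0.0664) = 0.0
Iteration 3: beta = 0.5, y = 0.0 + 0.5*(0.0 + 0.6342) = 0.3171
  grad(y) = 0.171, v = y - alpha*grad = 0.309
  prox(v) = soft_thresh(0.309, 0.0664) = 0.2426
f(x_3) = 5*0.2426^2 - 3*0.2426 + 1.4*|0.2426| = -0.0939


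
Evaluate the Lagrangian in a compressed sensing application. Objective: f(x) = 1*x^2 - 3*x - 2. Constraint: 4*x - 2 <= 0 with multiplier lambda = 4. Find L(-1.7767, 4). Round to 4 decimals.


Step 1: Evaluate f(x).
f(-1.7767) = 1*(-1.7767)^2 - 3*(-1.7767) - 2 = 6.4868
Step 2: Evaluate g(x).
g(-1.7767) = 4*-1.7767 - 2 = -9.1068
Step 3: Compute Lagrangian.
L = 6.4868 + 4*-9.1068 = -29.9404


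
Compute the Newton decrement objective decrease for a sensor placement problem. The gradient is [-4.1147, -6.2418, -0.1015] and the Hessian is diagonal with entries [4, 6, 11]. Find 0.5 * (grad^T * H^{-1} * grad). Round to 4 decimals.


Step 1: H is diagonal, so H^(-1) * g = [-1.0287, -1.0403, -0.0092].
Step 2: g^T H^(-1) g = sum_i g_i^2 / H_ii
  = (-4.1147)^2/4 + (-6.2418)^2/6 + (-0.1015)^2/11
  = 4.2327 + 6.4933 + 0.0009 = 10.727
Step 3: Objective decrease = 0.5 * g^T H^(-1) g = 5.3635


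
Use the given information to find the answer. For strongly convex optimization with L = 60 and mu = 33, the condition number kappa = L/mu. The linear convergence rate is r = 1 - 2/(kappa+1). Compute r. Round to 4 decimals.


Step 1: Compute the condition number.
kappa = L/mu = 60/33 = 1.8182
Step 2: Compute the convergence rate.
r = 1 - 2/(kappa + 1) = 1 - 2*mu/(L + mu) = (L - mu)/(L + mu) = 27/93 = 0.2903


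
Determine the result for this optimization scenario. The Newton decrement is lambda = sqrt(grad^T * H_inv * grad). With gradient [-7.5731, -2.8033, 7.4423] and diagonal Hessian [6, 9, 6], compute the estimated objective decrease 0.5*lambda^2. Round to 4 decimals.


Step 1: H is diagonal, so H^(-1) * g = [-1.2622, -0.3115, 1.2404].
Step 2: g^T H^(-1) g = sum_i g_i^2 / H_ii
  = (-7.5731)^2/6 + (-2.8033)^2/9 + (7.4423)^2/6
  = 9.5586 + 0.8732 + 9.2313 = 19.6631
Step 3: Objective decrease = 0.5 * g^T H^(-1) g = 9.8316


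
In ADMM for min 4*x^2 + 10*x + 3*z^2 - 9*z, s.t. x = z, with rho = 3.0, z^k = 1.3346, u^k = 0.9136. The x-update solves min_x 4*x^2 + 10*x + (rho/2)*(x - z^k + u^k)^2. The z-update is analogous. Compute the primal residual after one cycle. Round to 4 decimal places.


ADMM iteration with rho = 3.0, z^k = 1.3346, u^k = 0.9136
Step 1: x-update.
Minimize 4*x^2 + 10*x + (3.0/2)*(x - 1.3346 + 0.9136)^2
FOC: (2*4 + 3.0)*x = -10 + 3.0*(1.3346 - 0.9136)
x^{k+1} = -0.7943
Step 2: z-update.
Minimize 3*z^2 - 9*z + (3.0/2)*(-0.7943 - z + 0.9136)^2
FOC: (2*3 + 3.0)*z = 9 + 3.0*(-0.7943 + 0.9136)
z^{k+1} = 1.0398
Step 3: u-update.
u^{k+1} = 0.9136 - 0.7943 - 1.0398 = -0.9204
Step 4: Primal residual = |-0.7943 - 1.0398| = 1.834


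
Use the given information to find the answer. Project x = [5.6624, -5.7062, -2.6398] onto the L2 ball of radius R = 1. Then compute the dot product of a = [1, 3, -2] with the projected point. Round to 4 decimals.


Step 1: Compute ||x|| (intermediates to 6 decimals).
||x|| = sqrt(5.6624^2 + (-5.7062)^2 + (-2.6398)^2) = 8.461208
Step 2: Project.
Since ||x|| > R, scale = R/||x|| = 1/8.461208 = 0.118186, proj(x) = scale * x
proj(x) = [0.669216, -0.674393, -0.311987]
Step 3: Dot product.
a^T * proj(x) = 1*0.669216 + 3*(-0.674393) - 2*(-0.311987) = -0.73


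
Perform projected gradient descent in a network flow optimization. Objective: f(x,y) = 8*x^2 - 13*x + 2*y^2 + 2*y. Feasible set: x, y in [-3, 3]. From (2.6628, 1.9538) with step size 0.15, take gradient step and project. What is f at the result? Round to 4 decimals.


Step 1: Compute gradient at (2.6628, 1.9538).
grad_x = 2*8*2.6628 - 13 = 29.6048
grad_y = 2*2*1.9538 + 2 = 9.8152
Step 2: Gradient step.
x_raw = 2.6628 - 0.15*29.6048 = -1.7779
y_raw = 1.9538 - 0.15*9.8152 = 0.4815
Step 3: Project onto [-3, 3].
x_proj = clip(-1.7779) = -1.7779
y_proj = clip(0.4815) = 0.4815
Step 4: Evaluate f.
f(-1.7779, 0.4815) = 49.8277


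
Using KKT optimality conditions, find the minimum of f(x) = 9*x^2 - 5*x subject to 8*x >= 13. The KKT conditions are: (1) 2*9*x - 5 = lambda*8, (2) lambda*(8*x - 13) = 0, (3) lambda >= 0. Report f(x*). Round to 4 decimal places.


Step 1: Try lambda = 0 (constraint inactive).
x_unc = 5/(2*9) = 0.2778
Check: 8*0.2778 = 2.2224 < 13 -- violated!
Step 2: Constraint must be active: 8*x = 13
x* = 13/8 = 1.625
lambda = (2*9*1.625 - 5)/8 = 3.0313
Step 3: Compute optimal value.
f(x*) = 9*1.625^2 - 5*1.625 = 15.6406


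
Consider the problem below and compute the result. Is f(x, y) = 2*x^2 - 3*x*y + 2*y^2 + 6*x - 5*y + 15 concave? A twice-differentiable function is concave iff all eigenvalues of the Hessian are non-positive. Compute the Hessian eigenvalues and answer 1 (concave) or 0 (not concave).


The Hessian of f(x,y) = 2*x^2 - 3*x*y + 2*y^2 + 6*x - 5*y + 15 is:
H = [[4, -3], [-3, 4]]
Trace = 4 + 4 = 8
Determinant = 4*4 - (-3)^2 = 7
Discriminant = (8)^2 - 4*7 = 36.0
Eigenvalues: lambda_1 = 1.0, lambda_2 = 7.0
The function is not concave.

0


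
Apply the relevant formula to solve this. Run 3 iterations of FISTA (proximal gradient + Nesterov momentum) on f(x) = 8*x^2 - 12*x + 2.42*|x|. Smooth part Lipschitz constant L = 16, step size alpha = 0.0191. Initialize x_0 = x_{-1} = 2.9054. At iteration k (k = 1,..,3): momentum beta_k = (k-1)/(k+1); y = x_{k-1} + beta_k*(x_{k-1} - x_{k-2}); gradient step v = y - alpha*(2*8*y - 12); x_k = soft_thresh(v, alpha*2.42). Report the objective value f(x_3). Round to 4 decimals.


FISTA on f(x) = 8*x^2 - 12*x + 2.42*|x|
L = 16, alpha = 0.0191
Iteration 1: beta = 0.0, y = 2.9054 + 0.0*(2.9054 - 2.9054) = 2.9054
  grad(y) = 34.4864, v = y - alpha*grad = 2.2467
  prox(v) = soft_thresh(2.2467, 0.0462) = 2.2005
Iteration 2: beta = 0.3333, y = 2.2005 + 0.3333*(2.2005 - 2.9054) = 1.9655
  grad(y) = 19.4483, v = y - alpha*grad = 1.5941
  prox(v) = soft_thresh(1.5941, 0.0462) = 1.5478
Iteration 3: beta = 0.5, y = 1.5478 + 0.5*(1.5478 - 2.2005) = 1.2215
  grad(y) = 7.5441, v = y - alpha*grad = 1.0774
  prox(v) = soft_thresh(1.0774, 0.0462) = 1.0312
f(x_3) = 8*1.0312^2 - 12*1.0312 + 2.42*|1.0312| = -1.372


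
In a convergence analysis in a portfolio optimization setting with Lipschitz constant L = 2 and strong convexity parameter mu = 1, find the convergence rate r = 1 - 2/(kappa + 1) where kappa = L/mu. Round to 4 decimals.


Step 1: Compute the condition number.
kappa = L/mu = 2/1 = 2.0
Step 2: Compute the convergence rate.
r = 1 - 2/(kappa + 1) = 1 - 2*mu/(L + mu) = (L - mu)/(L + mu) = 1/3 = 0.3333


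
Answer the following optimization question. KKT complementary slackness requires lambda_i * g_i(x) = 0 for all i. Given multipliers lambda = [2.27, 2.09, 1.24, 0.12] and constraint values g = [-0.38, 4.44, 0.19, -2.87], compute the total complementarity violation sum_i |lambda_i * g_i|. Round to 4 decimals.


KKT complementary slackness check:
lambda_1 * g_1 = 2.27 * -0.38 = -0.8626
lambda_2 * g_2 = 2.09 * 4.44 = 9.2796
lambda_3 * g_3 = 1.24 * 0.19 = 0.2356
lambda_4 * g_4 = 0.12 * -2.87 = -0.3444
Total violation = 0.8626 + 9.2796 + 0.2356 + 0.3444 = 10.7222


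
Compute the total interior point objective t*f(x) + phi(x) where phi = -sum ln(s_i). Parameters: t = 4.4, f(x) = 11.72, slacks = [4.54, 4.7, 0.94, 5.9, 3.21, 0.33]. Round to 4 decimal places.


Step 1: Compute log-barrier.
ln values: [1.5129, 1.5476, -0.0619, 1.775, 1.1663, -1.1087]
phi = -(1.5129 + 1.5476 - 0.0619 + 1.775 + 1.1663 - 1.1087) = -4.8312
Step 2: Compute augmented objective.
t*f(x) = 4.4*11.72 = 51.568
Total = 51.568 - 4.8312 = 46.7368


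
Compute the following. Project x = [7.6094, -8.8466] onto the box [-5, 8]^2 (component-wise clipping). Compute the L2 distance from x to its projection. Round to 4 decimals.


Project each component onto [-5, 8].
clip(7.6094) = 7.6094, clip(-8.8466) = -5.0
Projection = [7.6094, -5.0]
Squared diffs: [0.0, 14.7963]
Distance = sqrt(14.7963) = 3.8466


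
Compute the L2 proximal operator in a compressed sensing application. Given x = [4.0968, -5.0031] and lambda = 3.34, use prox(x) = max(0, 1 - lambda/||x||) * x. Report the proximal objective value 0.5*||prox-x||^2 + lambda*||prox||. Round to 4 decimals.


Step 1: Compute ||x||.
||x|| = 6.4664
Step 2: Compute scaling factor.
scale = max(0, 1 - 3.34/6.4664) = 0.4835
Step 3: prox(x) = [1.9807, -2.4189]
||prox(x)|| = 3.1264
Step 4: Proximal objective.
0.5*||prox-x||^2 = 5.5778
lambda*||prox|| = 10.4422
Total = 16.0201


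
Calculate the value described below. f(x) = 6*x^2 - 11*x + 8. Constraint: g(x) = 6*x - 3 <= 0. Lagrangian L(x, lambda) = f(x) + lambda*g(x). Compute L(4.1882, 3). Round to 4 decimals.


Step 1: Evaluate f(x).
f(4.1882) = 6*4.1882^2 - 11*4.1882 + 8 = 67.1759
Step 2: Evaluate g(x).
g(4.1882) = 6*4.1882 - 3 = 22.1292
Step 3: Compute Lagrangian.
L = 67.1759 + 3*22.1292 = 133.5635


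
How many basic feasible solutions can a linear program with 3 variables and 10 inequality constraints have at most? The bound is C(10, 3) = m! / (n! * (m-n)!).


Each vertex corresponds to some choice of n active constraints out of m, so the number of vertices is at most C(m, n) = m! / (n!(m-n)!).
m = 10, n = 3
Numerator: 10 * 9 * 8
Denominator: 3! = 6
C(10, 3) = 120


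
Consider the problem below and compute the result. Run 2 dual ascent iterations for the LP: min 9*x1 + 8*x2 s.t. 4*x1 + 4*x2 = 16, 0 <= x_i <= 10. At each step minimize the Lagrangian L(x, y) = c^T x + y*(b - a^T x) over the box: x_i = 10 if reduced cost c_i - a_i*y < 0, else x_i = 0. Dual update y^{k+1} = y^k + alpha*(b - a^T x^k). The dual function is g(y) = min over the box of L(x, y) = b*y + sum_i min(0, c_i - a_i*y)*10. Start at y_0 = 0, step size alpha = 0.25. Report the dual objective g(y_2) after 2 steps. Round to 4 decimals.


Dual ascent for LP: min 9*x1 + 8*x2, 4*x1 + 4*x2 = 16, 0 <= x_i <= 10
Step 1: y^k = 0.0, reduced costs: (9.0, 8.0)
  x^k = (0.0, 0.0), subgradient = b - a^T x = 16.0
  y^{k+1} = 0.0 + 0.25*16.0 = 4.0
Step 2: y^k = 4.0, reduced costs: (-7.0, -8.0)
  x^k = (10.0, 10.0), subgradient = b - a^T x = -64.0
  y^{k+1} = 4.0 + 0.25*-64.0 = -12.0
Dual objective at y_2 = -12.0: reduced costs (57.0, 56.0), box minimizer x = (0.0, 0.0)
g(y_2) = b*y + (c1 - a1*y)*x1 + (c2 - a2*y)*x2 = 16*(-12.0) + 57.0*0.0 + 56.0*0.0 = -192.0 + 0.0 + 0.0 = -192.0


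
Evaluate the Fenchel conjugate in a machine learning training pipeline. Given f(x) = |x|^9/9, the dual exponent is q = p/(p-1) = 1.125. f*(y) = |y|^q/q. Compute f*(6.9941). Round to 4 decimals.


The conjugate exponent q satisfies 1/p + 1/q = 1.
p = 9, so q = 9/(9 - 1) = 1.125
|y|^q = 6.9941^1.125 = 8.9191
f*(6.9941) = 8.9191 / 1.125 = 7.9281


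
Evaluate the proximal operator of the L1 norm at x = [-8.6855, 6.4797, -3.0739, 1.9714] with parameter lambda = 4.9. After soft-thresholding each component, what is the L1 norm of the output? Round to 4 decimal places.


Soft-thresholding with lambda = 4.9:
prox(-8.6855) = sign(-8.6855)*max(|-8.6855| - 4.9, 0) = -3.7855
prox(6.4797) = sign(6.4797)*max(|6.4797| - 4.9, 0) = 1.5797
prox(-3.0739) = sign(-3.0739)*max(|-3.0739| - 4.9, 0) = 0.0
prox(1.9714) = sign(1.9714)*max(|1.9714| - 4.9, 0) = 0.0
prox(x) = [-3.7855, 1.5797, 0.0, 0.0]
||prox(x)||_1 = 3.7855 + 1.5797 + 0.0 + 0.0 = 5.3652


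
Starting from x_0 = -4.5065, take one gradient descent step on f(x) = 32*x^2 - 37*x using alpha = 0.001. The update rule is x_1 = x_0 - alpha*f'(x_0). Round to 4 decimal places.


We compute the gradient at x_0 and apply the update.
f'(x) = 64*x - 37
f'(-4.5065) = 64*-4.5065 - 37 = -325.416
x_1 = -4.5065 - 0.001*-325.416 = -4.1811


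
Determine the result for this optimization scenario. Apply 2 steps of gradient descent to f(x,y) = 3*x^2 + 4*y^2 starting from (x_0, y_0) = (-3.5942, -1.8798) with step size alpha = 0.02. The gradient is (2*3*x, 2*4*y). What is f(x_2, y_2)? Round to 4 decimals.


Gradient descent on f(x,y) = 3*x^2 + 4*y^2.
Starting point: (-3.5942, -1.8798), alpha = 0.02
Step 1: grad_x = 2*3*-3.5942 = -21.5652, grad_y = 2*4*-1.8798 = -15.0384
  x_1 = -3.5942 - 0.02*-21.5652 = -3.1629
  y_1 = -1.8798 - 0.02*-15.0384 = -1.579
Step 2: grad_x = 2*3*-3.1629 = -18.9774, grad_y = 2*4*-1.579 = -12.6323
  x_2 = -3.1629 - 0.02*-18.9774 = -2.7833
  y_2 = -1.579 - 0.02*-12.6323 = -1.3264
f(-2.7833, -1.3264) = 3*(-2.7833)^2 + 4*(-1.3264)^2 = 30.2783


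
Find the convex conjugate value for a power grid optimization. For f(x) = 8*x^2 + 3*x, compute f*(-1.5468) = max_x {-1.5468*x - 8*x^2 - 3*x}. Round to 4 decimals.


f*(y) = sup_x {y*x - a*x^2 - b*x} = sup_x {(y-b)*x - a*x^2}
FOC: (y - b) - 2a*x = 0 => x* = (y - b)/(2a)
x* = (-1.5468 - 3)/(2*8) = -0.2842
f*(-1.5468) = (y-b)^2/(4a) = (-1.5468 - 3)^2/(4*8)
= 20.6734/32 = 0.646


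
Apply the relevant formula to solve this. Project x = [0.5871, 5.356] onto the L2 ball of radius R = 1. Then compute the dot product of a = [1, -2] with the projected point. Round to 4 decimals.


Step 1: Compute ||x|| (intermediates to 6 decimals).
||x|| = sqrt(0.5871^2 + 5.356^2) = 5.388082
Step 2: Project.
Since ||x|| > R, scale = R/||x|| = 1/5.388082 = 0.185595, proj(x) = scale * x
proj(x) = [0.108963, 0.994047]
Step 3: Dot product.
a^T * proj(x) = 1*0.108963 - 2*0.994047 = -1.8791


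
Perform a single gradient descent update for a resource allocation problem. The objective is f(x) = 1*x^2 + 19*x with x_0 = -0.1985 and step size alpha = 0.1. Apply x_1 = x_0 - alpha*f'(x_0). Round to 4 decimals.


We compute the gradient at x_0 and apply the update.
f'(x) = 2*x + 19
f'(-0.1985) = 2*-0.1985 + 19 = 18.603
x_1 = -0.1985 - 0.1*18.603 = -2.0588


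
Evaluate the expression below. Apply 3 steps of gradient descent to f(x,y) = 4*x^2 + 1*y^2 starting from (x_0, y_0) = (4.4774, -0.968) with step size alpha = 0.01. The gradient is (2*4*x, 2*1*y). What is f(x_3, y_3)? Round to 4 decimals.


Gradient descent on f(x,y) = 4*x^2 + 1*y^2.
Starting point: (4.4774, -0.968), alpha = 0.01
Step 1: grad_x = 2*4*4.4774 = 35.8192, grad_y = 2*1*-0.968 = -1.936
  x_1 = 4.4774 - 0.01*35.8192 = 4.1192
  y_1 = -0.968 - 0.01*-1.936 = -0.9486
Step 2: grad_x = 2*4*4.1192 = 32.9537, grad_y = 2*1*-0.9486 = -1.8973
  x_2 = 4.1192 - 0.01*32.9537 = 3.7897
  y_2 = -0.9486 - 0.01*-1.8973 = -0.9297
Step 3: grad_x = 2*4*3.7897 = 30.3174, grad_y = 2*1*-0.9297 = -1.8593
  x_3 = 3.7897 - 0.01*30.3174 = 3.4865
  y_3 = -0.9297 - 0.01*-1.8593 = -0.9111
f(3.4865, -0.9111) = 4*3.4865^2 + 1*(-0.9111)^2 = 49.4527


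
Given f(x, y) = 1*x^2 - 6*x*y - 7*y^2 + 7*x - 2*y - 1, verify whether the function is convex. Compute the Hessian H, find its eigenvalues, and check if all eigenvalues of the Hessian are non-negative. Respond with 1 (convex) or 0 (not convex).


The Hessian of f(x,y) = 1*x^2 - 6*x*y - 7*y^2 + 7*x - 2*y - 1 is:
H = [[2, -6], [-6, -14]]
Trace = 2 - 14 = -12
Determinant = 2*-14 - (-6)^2 = -64
Discriminant = (-12)^2 - 4*-64 = 400.0
Eigenvalues: lambda_1 = -16.0, lambda_2 = 4.0
The function is not convex.

0


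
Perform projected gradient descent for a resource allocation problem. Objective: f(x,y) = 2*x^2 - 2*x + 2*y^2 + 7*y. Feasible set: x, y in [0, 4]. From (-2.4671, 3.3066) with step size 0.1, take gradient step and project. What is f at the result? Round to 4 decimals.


Step 1: Compute gradient at (-2.4671, 3.3066).
grad_x = 2*2*-2.4671 - 2 = -11.8684
grad_y = 2*2*3.3066 + 7 = 20.2264
Step 2: Gradient step.
x_raw = -2.4671 - 0.1*-11.8684 = -1.2803
y_raw = 3.3066 - 0.1*20.2264 = 1.284
Step 3: Project onto [0, 4].
x_proj = clip(-1.2803) = 0.0
y_proj = clip(1.284) = 1.284
Step 4: Evaluate f.
f(0.0, 1.284) = 12.2848


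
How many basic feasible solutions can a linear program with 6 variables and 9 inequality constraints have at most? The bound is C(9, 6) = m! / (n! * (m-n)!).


Each vertex corresponds to some choice of n active constraints out of m, so the number of vertices is at most C(m, n) = m! / (n!(m-n)!).
m = 9, n = 6
Numerator: 9 * 8 * 7 * 6 * 5 * 4
Denominator: 6! = 720
C(9, 6) = 84


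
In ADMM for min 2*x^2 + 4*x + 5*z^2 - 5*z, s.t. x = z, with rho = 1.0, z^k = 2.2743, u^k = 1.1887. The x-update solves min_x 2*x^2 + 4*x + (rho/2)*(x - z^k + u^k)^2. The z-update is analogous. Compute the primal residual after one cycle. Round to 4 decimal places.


ADMM iteration with rho = 1.0, z^k = 2.2743, u^k = 1.1887
Step 1: x-update.
Minimize 2*x^2 + 4*x + (1.0/2)*(x - 2.2743 + 1.1887)^2
FOC: (2*2 + 1.0)*x = -4 + 1.0*(2.2743 - 1.1887)
x^{k+1} = -0.5829
Step 2: z-update.
Minimize 5*z^2 - 5*z + (1.0/2)*(-0.5829 - z + 1.1887)^2
FOC: (2*5 + 1.0)*z = 5 + 1.0*(-0.5829 + 1.1887)
z^{k+1} = 0.5096
Step 3: u-update.
u^{k+1} = 1.1887 - 0.5829 - 0.5096 = 0.0962
Step 4: Primal residual = |-0.5829 - 0.5096| = 1.0925


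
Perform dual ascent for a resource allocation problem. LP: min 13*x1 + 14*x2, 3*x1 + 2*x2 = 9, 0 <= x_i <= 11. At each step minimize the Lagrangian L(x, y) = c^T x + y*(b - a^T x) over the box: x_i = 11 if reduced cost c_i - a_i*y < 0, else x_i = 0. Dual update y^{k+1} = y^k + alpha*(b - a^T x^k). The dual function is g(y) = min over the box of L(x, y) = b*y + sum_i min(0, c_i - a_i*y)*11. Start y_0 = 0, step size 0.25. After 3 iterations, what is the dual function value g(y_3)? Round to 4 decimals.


Dual ascent for LP: min 13*x1 + 14*x2, 3*x1 + 2*x2 = 9, 0 <= x_i <= 11
Step 1: y^k = 0.0, reduced costs: (13.0, 14.0)
  x^k = (0.0, 0.0), subgradient = b - a^T x = 9.0
  y^{k+1} = 0.0 + 0.25*9.0 = 2.25
Step 2: y^k = 2.25, reduced costs: (6.25, 9.5)
  x^k = (0.0, 0.0), subgradient = b - a^T x = 9.0
  y^{k+1} = 2.25 + 0.25*9.0 = 4.5
Step 3: y^k = 4.5, reduced costs: (-0.5, 5.0)
  x^k = (11.0, 0.0), subgradient = b - a^T x = -24.0
  y^{k+1} = 4.5 + 0.25*-24.0 = -1.5
Dual objective at y_3 = -1.5: reduced costs (17.5, 17.0), box minimizer x = (0.0, 0.0)
g(y_3) = b*y + (c1 - a1*y)*x1 + (c2 - a2*y)*x2 = 9*(-1.5) + 17.5*0.0 + 17.0*0.0 = -13.5 + 0.0 + 0.0 = -13.5
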